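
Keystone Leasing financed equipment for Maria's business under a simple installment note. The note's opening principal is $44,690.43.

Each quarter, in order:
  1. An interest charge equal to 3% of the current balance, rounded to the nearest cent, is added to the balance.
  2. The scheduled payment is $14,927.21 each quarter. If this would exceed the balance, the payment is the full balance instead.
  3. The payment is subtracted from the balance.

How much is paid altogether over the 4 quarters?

# | Opening | Interest | Payment | End bal
1 | $44,690.43 | $1,340.71 | $14,927.21 | $31,103.93
2 | $31,103.93 | $933.12 | $14,927.21 | $17,109.84
3 | $17,109.84 | $513.30 | $14,927.21 | $2,695.93
4 | $2,695.93 | $80.88 | $2,776.81 | $0.00
Total paid: $47,558.44

$47,558.44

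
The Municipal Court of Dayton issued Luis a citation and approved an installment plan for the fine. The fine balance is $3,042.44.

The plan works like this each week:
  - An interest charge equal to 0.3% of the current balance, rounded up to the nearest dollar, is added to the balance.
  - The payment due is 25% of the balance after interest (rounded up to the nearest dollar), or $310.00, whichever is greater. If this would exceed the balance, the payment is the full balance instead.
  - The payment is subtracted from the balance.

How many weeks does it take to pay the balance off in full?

Week 1: opening $3,042.44; interest $10.00 → $3,052.44; payment $764.00; balance $2,288.44
Week 2: opening $2,288.44; interest $7.00 → $2,295.44; payment $574.00; balance $1,721.44
Week 3: opening $1,721.44; interest $6.00 → $1,727.44; payment $432.00; balance $1,295.44
Week 4: opening $1,295.44; interest $4.00 → $1,299.44; payment $325.00; balance $974.44
Week 5: opening $974.44; interest $3.00 → $977.44; payment $310.00; balance $667.44
Week 6: opening $667.44; interest $3.00 → $670.44; payment $310.00; balance $360.44
Week 7: opening $360.44; interest $2.00 → $362.44; payment $310.00; balance $52.44
Week 8: opening $52.44; interest $1.00 → $53.44; payment $53.44; balance $0.00
Balance reaches $0.00 in week 8.

8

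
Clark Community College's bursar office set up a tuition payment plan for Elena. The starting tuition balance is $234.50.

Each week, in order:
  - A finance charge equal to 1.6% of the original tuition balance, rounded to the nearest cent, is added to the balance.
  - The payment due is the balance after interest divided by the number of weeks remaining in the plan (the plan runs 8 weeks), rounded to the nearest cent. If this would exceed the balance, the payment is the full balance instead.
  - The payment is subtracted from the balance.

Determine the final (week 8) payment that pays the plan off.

# | Opening | Interest | Payment | End bal
1 | $234.50 | $3.75 | $29.78 | $208.47
2 | $208.47 | $3.75 | $30.32 | $181.90
3 | $181.90 | $3.75 | $30.94 | $154.71
4 | $154.71 | $3.75 | $31.69 | $126.77
5 | $126.77 | $3.75 | $32.63 | $97.89
6 | $97.89 | $3.75 | $33.88 | $67.76
7 | $67.76 | $3.75 | $35.76 | $35.75
8 | $35.75 | $3.75 | $39.50 | $0.00

$39.50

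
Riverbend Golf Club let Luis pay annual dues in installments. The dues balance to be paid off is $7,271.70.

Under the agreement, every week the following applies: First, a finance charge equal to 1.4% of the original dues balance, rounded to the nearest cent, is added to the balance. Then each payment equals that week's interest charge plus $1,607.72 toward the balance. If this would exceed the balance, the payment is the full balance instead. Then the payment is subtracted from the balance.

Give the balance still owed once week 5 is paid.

Week 1: $7,271.70 +$101.80 interest = $7,373.50; pay $1,709.52 → $5,663.98
Week 2: $5,663.98 +$101.80 interest = $5,765.78; pay $1,709.52 → $4,056.26
Week 3: $4,056.26 +$101.80 interest = $4,158.06; pay $1,709.52 → $2,448.54
Week 4: $2,448.54 +$101.80 interest = $2,550.34; pay $1,709.52 → $840.82
Week 5: $840.82 +$101.80 interest = $942.62; pay $942.62 → $0.00

$0.00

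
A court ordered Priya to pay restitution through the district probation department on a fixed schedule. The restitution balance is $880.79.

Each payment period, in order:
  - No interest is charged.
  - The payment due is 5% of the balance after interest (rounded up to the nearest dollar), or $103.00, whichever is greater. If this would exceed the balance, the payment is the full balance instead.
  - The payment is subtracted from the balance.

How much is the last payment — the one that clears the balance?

Payment period 1: $880.79 − $103.00 → $777.79
Payment period 2: $777.79 − $103.00 → $674.79
Payment period 3: $674.79 − $103.00 → $571.79
Payment period 4: $571.79 − $103.00 → $468.79
Payment period 5: $468.79 − $103.00 → $365.79
Payment period 6: $365.79 − $103.00 → $262.79
Payment period 7: $262.79 − $103.00 → $159.79
Payment period 8: $159.79 − $103.00 → $56.79
Payment period 9: $56.79 − $56.79 → $0.00

$56.79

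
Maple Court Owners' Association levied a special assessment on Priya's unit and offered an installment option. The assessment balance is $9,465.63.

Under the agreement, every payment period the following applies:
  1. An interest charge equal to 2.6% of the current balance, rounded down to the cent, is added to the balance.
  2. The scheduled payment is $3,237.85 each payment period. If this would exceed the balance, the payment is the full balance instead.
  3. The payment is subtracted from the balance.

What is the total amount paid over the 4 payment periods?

Payment period 1: opening $9,465.63; interest $246.10 → $9,711.73; payment $3,237.85; balance $6,473.88
Payment period 2: opening $6,473.88; interest $168.32 → $6,642.20; payment $3,237.85; balance $3,404.35
Payment period 3: opening $3,404.35; interest $88.51 → $3,492.86; payment $3,237.85; balance $255.01
Payment period 4: opening $255.01; interest $6.63 → $261.64; payment $261.64; balance $0.00
Total paid: $9,975.19

$9,975.19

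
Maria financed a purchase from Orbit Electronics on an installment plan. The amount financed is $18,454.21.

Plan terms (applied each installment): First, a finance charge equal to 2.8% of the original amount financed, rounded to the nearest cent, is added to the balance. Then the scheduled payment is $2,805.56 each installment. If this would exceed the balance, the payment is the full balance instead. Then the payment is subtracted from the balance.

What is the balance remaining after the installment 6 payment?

$4,721.17

Installment 1: opening $18,454.21; interest $516.72 → $18,970.93; payment $2,805.56; balance $16,165.37
Installment 2: opening $16,165.37; interest $516.72 → $16,682.09; payment $2,805.56; balance $13,876.53
Installment 3: opening $13,876.53; interest $516.72 → $14,393.25; payment $2,805.56; balance $11,587.69
Installment 4: opening $11,587.69; interest $516.72 → $12,104.41; payment $2,805.56; balance $9,298.85
Installment 5: opening $9,298.85; interest $516.72 → $9,815.57; payment $2,805.56; balance $7,010.01
Installment 6: opening $7,010.01; interest $516.72 → $7,526.73; payment $2,805.56; balance $4,721.17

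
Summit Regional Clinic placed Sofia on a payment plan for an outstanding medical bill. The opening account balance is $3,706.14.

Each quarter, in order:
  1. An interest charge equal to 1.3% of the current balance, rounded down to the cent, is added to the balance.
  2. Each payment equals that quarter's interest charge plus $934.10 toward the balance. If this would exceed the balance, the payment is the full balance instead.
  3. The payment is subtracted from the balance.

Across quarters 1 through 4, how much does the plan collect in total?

Quarter 1: $3,706.14 +$48.17 interest = $3,754.31; pay $982.27 → $2,772.04
Quarter 2: $2,772.04 +$36.03 interest = $2,808.07; pay $970.13 → $1,837.94
Quarter 3: $1,837.94 +$23.89 interest = $1,861.83; pay $957.99 → $903.84
Quarter 4: $903.84 +$11.74 interest = $915.58; pay $915.58 → $0.00
Total paid: $3,825.97

$3,825.97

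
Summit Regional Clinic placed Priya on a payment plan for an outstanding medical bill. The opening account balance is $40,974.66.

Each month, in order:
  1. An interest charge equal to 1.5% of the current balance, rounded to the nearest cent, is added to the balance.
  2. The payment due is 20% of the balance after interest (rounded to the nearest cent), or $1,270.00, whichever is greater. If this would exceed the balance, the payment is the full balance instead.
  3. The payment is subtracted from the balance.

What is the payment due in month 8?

Month 1: $40,974.66 +$614.62 interest = $41,589.28; pay $8,317.86 → $33,271.42
Month 2: $33,271.42 +$499.07 interest = $33,770.49; pay $6,754.10 → $27,016.39
Month 3: $27,016.39 +$405.25 interest = $27,421.64; pay $5,484.33 → $21,937.31
Month 4: $21,937.31 +$329.06 interest = $22,266.37; pay $4,453.27 → $17,813.10
Month 5: $17,813.10 +$267.20 interest = $18,080.30; pay $3,616.06 → $14,464.24
Month 6: $14,464.24 +$216.96 interest = $14,681.20; pay $2,936.24 → $11,744.96
Month 7: $11,744.96 +$176.17 interest = $11,921.13; pay $2,384.23 → $9,536.90
Month 8: $9,536.90 +$143.05 interest = $9,679.95; pay $1,935.99 → $7,743.96

$1,935.99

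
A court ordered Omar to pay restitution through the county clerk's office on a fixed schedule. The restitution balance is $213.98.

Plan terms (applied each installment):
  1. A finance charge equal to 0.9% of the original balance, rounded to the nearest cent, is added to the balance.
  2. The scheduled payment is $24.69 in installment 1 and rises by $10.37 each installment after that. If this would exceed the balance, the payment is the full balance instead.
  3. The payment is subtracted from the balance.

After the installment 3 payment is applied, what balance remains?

$114.59

Installment 1: opening $213.98; interest $1.93 → $215.91; payment $24.69; balance $191.22
Installment 2: opening $191.22; interest $1.93 → $193.15; payment $35.06; balance $158.09
Installment 3: opening $158.09; interest $1.93 → $160.02; payment $45.43; balance $114.59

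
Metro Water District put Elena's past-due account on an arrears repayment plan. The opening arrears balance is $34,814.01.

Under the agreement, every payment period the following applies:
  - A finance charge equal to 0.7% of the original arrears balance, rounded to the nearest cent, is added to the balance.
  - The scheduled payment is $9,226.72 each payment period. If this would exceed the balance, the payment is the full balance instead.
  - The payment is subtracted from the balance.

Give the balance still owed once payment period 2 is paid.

$16,847.97

Payment period 1: $34,814.01 +$243.70 interest = $35,057.71; pay $9,226.72 → $25,830.99
Payment period 2: $25,830.99 +$243.70 interest = $26,074.69; pay $9,226.72 → $16,847.97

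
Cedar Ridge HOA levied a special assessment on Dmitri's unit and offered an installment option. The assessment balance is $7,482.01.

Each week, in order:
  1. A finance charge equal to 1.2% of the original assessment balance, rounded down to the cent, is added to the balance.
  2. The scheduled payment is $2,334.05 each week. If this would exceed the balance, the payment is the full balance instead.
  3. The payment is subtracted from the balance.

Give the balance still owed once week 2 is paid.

# | Opening | Interest | Payment | End bal
1 | $7,482.01 | $89.78 | $2,334.05 | $5,237.74
2 | $5,237.74 | $89.78 | $2,334.05 | $2,993.47

$2,993.47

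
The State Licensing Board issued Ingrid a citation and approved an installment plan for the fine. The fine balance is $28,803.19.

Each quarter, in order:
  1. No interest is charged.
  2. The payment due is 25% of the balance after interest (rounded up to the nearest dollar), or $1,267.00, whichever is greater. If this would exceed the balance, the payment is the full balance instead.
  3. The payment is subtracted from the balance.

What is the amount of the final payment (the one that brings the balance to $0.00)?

Quarter 1: $28,803.19 − $7,201.00 → $21,602.19
Quarter 2: $21,602.19 − $5,401.00 → $16,201.19
Quarter 3: $16,201.19 − $4,051.00 → $12,150.19
Quarter 4: $12,150.19 − $3,038.00 → $9,112.19
Quarter 5: $9,112.19 − $2,279.00 → $6,833.19
Quarter 6: $6,833.19 − $1,709.00 → $5,124.19
Quarter 7: $5,124.19 − $1,282.00 → $3,842.19
Quarter 8: $3,842.19 − $1,267.00 → $2,575.19
Quarter 9: $2,575.19 − $1,267.00 → $1,308.19
Quarter 10: $1,308.19 − $1,267.00 → $41.19
Quarter 11: $41.19 − $41.19 → $0.00

$41.19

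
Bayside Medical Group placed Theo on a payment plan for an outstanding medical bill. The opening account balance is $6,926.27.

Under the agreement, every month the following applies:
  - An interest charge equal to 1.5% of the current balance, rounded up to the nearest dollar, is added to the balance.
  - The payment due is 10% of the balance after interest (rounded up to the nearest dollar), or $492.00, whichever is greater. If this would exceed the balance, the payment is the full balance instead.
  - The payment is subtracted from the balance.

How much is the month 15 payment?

# | Opening | Interest | Payment | End bal
1 | $6,926.27 | $104.00 | $704.00 | $6,326.27
2 | $6,326.27 | $95.00 | $643.00 | $5,778.27
3 | $5,778.27 | $87.00 | $587.00 | $5,278.27
4 | $5,278.27 | $80.00 | $536.00 | $4,822.27
5 | $4,822.27 | $73.00 | $492.00 | $4,403.27
6 | $4,403.27 | $67.00 | $492.00 | $3,978.27
7 | $3,978.27 | $60.00 | $492.00 | $3,546.27
8 | $3,546.27 | $54.00 | $492.00 | $3,108.27
9 | $3,108.27 | $47.00 | $492.00 | $2,663.27
10 | $2,663.27 | $40.00 | $492.00 | $2,211.27
11 | $2,211.27 | $34.00 | $492.00 | $1,753.27
12 | $1,753.27 | $27.00 | $492.00 | $1,288.27
13 | $1,288.27 | $20.00 | $492.00 | $816.27
14 | $816.27 | $13.00 | $492.00 | $337.27
15 | $337.27 | $6.00 | $343.27 | $0.00

$343.27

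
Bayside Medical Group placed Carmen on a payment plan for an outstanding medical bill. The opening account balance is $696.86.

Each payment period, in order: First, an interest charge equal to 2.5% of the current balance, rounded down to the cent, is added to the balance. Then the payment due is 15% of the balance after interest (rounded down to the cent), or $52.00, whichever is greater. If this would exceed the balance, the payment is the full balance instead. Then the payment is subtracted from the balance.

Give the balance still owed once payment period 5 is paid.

$349.84

Payment period 1: opening $696.86; interest $17.42 → $714.28; payment $107.14; balance $607.14
Payment period 2: opening $607.14; interest $15.17 → $622.31; payment $93.34; balance $528.97
Payment period 3: opening $528.97; interest $13.22 → $542.19; payment $81.32; balance $460.87
Payment period 4: opening $460.87; interest $11.52 → $472.39; payment $70.85; balance $401.54
Payment period 5: opening $401.54; interest $10.03 → $411.57; payment $61.73; balance $349.84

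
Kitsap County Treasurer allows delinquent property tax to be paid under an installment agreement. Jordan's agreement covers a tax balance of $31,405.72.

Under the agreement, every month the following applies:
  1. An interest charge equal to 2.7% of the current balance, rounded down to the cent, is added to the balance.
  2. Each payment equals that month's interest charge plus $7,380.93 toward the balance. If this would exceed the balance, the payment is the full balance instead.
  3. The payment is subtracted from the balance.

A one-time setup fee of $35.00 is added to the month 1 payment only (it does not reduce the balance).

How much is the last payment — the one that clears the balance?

Month 1: opening $31,405.72; interest $847.95 → $32,253.67; payment $8,228.88 (+ $35.00 fee); balance $24,024.79
Month 2: opening $24,024.79; interest $648.66 → $24,673.45; payment $8,029.59; balance $16,643.86
Month 3: opening $16,643.86; interest $449.38 → $17,093.24; payment $7,830.31; balance $9,262.93
Month 4: opening $9,262.93; interest $250.09 → $9,513.02; payment $7,631.02; balance $1,882.00
Month 5: opening $1,882.00; interest $50.81 → $1,932.81; payment $1,932.81; balance $0.00

$1,932.81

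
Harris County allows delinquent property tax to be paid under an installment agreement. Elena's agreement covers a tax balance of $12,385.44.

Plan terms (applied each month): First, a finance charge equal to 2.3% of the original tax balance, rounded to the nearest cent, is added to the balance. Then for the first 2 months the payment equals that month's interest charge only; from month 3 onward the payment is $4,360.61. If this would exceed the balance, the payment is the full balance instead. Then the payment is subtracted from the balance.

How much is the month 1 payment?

# | Opening | Interest | Payment | End bal
1 | $12,385.44 | $284.87 | $284.87 | $12,385.44

$284.87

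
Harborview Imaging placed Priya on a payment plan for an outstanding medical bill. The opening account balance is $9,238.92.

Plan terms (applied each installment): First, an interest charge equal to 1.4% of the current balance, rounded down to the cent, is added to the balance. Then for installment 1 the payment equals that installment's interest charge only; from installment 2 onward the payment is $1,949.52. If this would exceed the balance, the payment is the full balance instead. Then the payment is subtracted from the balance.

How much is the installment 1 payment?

$129.34

Installment 1: $9,238.92 +$129.34 interest = $9,368.26; pay $129.34 → $9,238.92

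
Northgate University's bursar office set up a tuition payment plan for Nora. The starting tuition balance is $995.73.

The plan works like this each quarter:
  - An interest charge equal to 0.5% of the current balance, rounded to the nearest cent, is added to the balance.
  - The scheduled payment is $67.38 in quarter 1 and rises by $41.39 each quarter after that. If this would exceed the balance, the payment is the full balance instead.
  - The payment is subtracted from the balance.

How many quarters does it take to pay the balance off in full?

# | Opening | Interest | Payment | End bal
1 | $995.73 | $4.98 | $67.38 | $933.33
2 | $933.33 | $4.67 | $108.77 | $829.23
3 | $829.23 | $4.15 | $150.16 | $683.22
4 | $683.22 | $3.42 | $191.55 | $495.09
5 | $495.09 | $2.48 | $232.94 | $264.63
6 | $264.63 | $1.32 | $265.95 | $0.00
Balance reaches $0.00 in quarter 6.

6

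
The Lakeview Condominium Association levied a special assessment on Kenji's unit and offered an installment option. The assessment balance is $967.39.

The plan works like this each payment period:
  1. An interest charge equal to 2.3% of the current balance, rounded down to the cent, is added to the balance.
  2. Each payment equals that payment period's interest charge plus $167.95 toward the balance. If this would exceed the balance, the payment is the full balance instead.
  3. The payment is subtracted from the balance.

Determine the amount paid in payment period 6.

$130.57

Payment period 1: opening $967.39; interest $22.24 → $989.63; payment $190.19; balance $799.44
Payment period 2: opening $799.44; interest $18.38 → $817.82; payment $186.33; balance $631.49
Payment period 3: opening $631.49; interest $14.52 → $646.01; payment $182.47; balance $463.54
Payment period 4: opening $463.54; interest $10.66 → $474.20; payment $178.61; balance $295.59
Payment period 5: opening $295.59; interest $6.79 → $302.38; payment $174.74; balance $127.64
Payment period 6: opening $127.64; interest $2.93 → $130.57; payment $130.57; balance $0.00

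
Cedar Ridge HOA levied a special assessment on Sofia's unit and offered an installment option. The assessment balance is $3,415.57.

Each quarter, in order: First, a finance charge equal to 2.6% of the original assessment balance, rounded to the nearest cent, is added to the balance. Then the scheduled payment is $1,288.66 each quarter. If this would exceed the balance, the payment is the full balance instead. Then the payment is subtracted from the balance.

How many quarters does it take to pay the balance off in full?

3

Quarter 1: $3,415.57 +$88.80 interest = $3,504.37; pay $1,288.66 → $2,215.71
Quarter 2: $2,215.71 +$88.80 interest = $2,304.51; pay $1,288.66 → $1,015.85
Quarter 3: $1,015.85 +$88.80 interest = $1,104.65; pay $1,104.65 → $0.00
Balance reaches $0.00 in quarter 3.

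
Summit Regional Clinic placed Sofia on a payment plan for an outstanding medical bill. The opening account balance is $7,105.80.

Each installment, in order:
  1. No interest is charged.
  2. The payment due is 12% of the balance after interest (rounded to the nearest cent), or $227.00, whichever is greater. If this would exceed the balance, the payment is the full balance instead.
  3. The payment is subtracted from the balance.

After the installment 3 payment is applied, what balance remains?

Installment 1: opening $7,105.80; payment $852.70; balance $6,253.10
Installment 2: opening $6,253.10; payment $750.37; balance $5,502.73
Installment 3: opening $5,502.73; payment $660.33; balance $4,842.40

$4,842.40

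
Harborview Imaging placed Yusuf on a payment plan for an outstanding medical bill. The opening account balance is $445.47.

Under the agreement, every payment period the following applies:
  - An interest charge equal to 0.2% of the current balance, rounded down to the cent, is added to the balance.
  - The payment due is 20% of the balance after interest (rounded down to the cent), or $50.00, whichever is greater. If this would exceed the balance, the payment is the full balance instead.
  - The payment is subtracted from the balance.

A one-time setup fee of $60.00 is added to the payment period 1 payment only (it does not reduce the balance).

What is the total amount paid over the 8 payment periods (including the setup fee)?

$508.92

Payment period 1: $445.47 +$0.89 interest = $446.36; pay $89.27 (+ $60.00 fee) → $357.09
Payment period 2: $357.09 +$0.71 interest = $357.80; pay $71.56 → $286.24
Payment period 3: $286.24 +$0.57 interest = $286.81; pay $57.36 → $229.45
Payment period 4: $229.45 +$0.45 interest = $229.90; pay $50.00 → $179.90
Payment period 5: $179.90 +$0.35 interest = $180.25; pay $50.00 → $130.25
Payment period 6: $130.25 +$0.26 interest = $130.51; pay $50.00 → $80.51
Payment period 7: $80.51 +$0.16 interest = $80.67; pay $50.00 → $30.67
Payment period 8: $30.67 +$0.06 interest = $30.73; pay $30.73 → $0.00
Total paid: $508.92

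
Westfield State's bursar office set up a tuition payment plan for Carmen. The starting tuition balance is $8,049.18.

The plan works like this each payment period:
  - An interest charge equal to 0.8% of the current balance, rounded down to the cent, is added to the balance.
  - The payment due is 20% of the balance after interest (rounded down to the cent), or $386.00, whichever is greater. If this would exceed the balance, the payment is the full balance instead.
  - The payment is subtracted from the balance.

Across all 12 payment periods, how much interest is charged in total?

$300.20

Payment period 1: $8,049.18 +$64.39 interest = $8,113.57; pay $1,622.71 → $6,490.86
Payment period 2: $6,490.86 +$51.92 interest = $6,542.78; pay $1,308.55 → $5,234.23
Payment period 3: $5,234.23 +$41.87 interest = $5,276.10; pay $1,055.22 → $4,220.88
Payment period 4: $4,220.88 +$33.76 interest = $4,254.64; pay $850.92 → $3,403.72
Payment period 5: $3,403.72 +$27.22 interest = $3,430.94; pay $686.18 → $2,744.76
Payment period 6: $2,744.76 +$21.95 interest = $2,766.71; pay $553.34 → $2,213.37
Payment period 7: $2,213.37 +$17.70 interest = $2,231.07; pay $446.21 → $1,784.86
Payment period 8: $1,784.86 +$14.27 interest = $1,799.13; pay $386.00 → $1,413.13
Payment period 9: $1,413.13 +$11.30 interest = $1,424.43; pay $386.00 → $1,038.43
Payment period 10: $1,038.43 +$8.30 interest = $1,046.73; pay $386.00 → $660.73
Payment period 11: $660.73 +$5.28 interest = $666.01; pay $386.00 → $280.01
Payment period 12: $280.01 +$2.24 interest = $282.25; pay $282.25 → $0.00
Total interest: $64.39 + $51.92 + $41.87 + $33.76 + $27.22 + $21.95 + $17.70 + $14.27 + $11.30 + $8.30 + $5.28 + $2.24 = $300.20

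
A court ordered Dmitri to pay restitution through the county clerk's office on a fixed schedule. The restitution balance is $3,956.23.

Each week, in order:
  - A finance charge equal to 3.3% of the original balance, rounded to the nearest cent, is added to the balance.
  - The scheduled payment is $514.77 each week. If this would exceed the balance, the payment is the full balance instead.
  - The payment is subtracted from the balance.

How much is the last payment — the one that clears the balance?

Week 1: opening $3,956.23; interest $130.56 → $4,086.79; payment $514.77; balance $3,572.02
Week 2: opening $3,572.02; interest $130.56 → $3,702.58; payment $514.77; balance $3,187.81
Week 3: opening $3,187.81; interest $130.56 → $3,318.37; payment $514.77; balance $2,803.60
Week 4: opening $2,803.60; interest $130.56 → $2,934.16; payment $514.77; balance $2,419.39
Week 5: opening $2,419.39; interest $130.56 → $2,549.95; payment $514.77; balance $2,035.18
Week 6: opening $2,035.18; interest $130.56 → $2,165.74; payment $514.77; balance $1,650.97
Week 7: opening $1,650.97; interest $130.56 → $1,781.53; payment $514.77; balance $1,266.76
Week 8: opening $1,266.76; interest $130.56 → $1,397.32; payment $514.77; balance $882.55
Week 9: opening $882.55; interest $130.56 → $1,013.11; payment $514.77; balance $498.34
Week 10: opening $498.34; interest $130.56 → $628.90; payment $514.77; balance $114.13
Week 11: opening $114.13; interest $130.56 → $244.69; payment $244.69; balance $0.00

$244.69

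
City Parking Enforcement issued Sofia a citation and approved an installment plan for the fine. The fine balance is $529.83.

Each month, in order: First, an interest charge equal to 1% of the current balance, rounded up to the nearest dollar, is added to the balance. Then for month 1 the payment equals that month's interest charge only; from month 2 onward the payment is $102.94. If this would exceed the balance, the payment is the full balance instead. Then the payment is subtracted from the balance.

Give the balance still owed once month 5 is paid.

Month 1: opening $529.83; interest $6.00 → $535.83; payment $6.00; balance $529.83
Month 2: opening $529.83; interest $6.00 → $535.83; payment $102.94; balance $432.89
Month 3: opening $432.89; interest $5.00 → $437.89; payment $102.94; balance $334.95
Month 4: opening $334.95; interest $4.00 → $338.95; payment $102.94; balance $236.01
Month 5: opening $236.01; interest $3.00 → $239.01; payment $102.94; balance $136.07

$136.07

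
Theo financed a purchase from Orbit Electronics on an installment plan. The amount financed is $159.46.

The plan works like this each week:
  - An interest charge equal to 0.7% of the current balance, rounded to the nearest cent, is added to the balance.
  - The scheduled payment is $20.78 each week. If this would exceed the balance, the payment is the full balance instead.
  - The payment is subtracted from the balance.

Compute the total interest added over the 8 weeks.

$5.03

Week 1: opening $159.46; interest $1.12 → $160.58; payment $20.78; balance $139.80
Week 2: opening $139.80; interest $0.98 → $140.78; payment $20.78; balance $120.00
Week 3: opening $120.00; interest $0.84 → $120.84; payment $20.78; balance $100.06
Week 4: opening $100.06; interest $0.70 → $100.76; payment $20.78; balance $79.98
Week 5: opening $79.98; interest $0.56 → $80.54; payment $20.78; balance $59.76
Week 6: opening $59.76; interest $0.42 → $60.18; payment $20.78; balance $39.40
Week 7: opening $39.40; interest $0.28 → $39.68; payment $20.78; balance $18.90
Week 8: opening $18.90; interest $0.13 → $19.03; payment $19.03; balance $0.00
Total interest: $1.12 + $0.98 + $0.84 + $0.70 + $0.56 + $0.42 + $0.28 + $0.13 = $5.03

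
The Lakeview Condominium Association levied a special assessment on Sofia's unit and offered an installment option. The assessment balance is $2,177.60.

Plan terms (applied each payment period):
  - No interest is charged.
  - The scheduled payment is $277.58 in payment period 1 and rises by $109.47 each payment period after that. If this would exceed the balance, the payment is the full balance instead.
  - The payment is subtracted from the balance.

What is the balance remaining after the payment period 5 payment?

Payment period 1: $2,177.60 − $277.58 → $1,900.02
Payment period 2: $1,900.02 − $387.05 → $1,512.97
Payment period 3: $1,512.97 − $496.52 → $1,016.45
Payment period 4: $1,016.45 − $605.99 → $410.46
Payment period 5: $410.46 − $410.46 → $0.00

$0.00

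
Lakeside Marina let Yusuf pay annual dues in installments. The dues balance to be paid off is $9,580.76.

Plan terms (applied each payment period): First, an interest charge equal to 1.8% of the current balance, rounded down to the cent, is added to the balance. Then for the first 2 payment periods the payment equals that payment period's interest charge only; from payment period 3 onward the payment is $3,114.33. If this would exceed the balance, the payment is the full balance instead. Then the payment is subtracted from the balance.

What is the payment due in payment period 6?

Payment period 1: $9,580.76 +$172.45 interest = $9,753.21; pay $172.45 → $9,580.76
Payment period 2: $9,580.76 +$172.45 interest = $9,753.21; pay $172.45 → $9,580.76
Payment period 3: $9,580.76 +$172.45 interest = $9,753.21; pay $3,114.33 → $6,638.88
Payment period 4: $6,638.88 +$119.49 interest = $6,758.37; pay $3,114.33 → $3,644.04
Payment period 5: $3,644.04 +$65.59 interest = $3,709.63; pay $3,114.33 → $595.30
Payment period 6: $595.30 +$10.71 interest = $606.01; pay $606.01 → $0.00

$606.01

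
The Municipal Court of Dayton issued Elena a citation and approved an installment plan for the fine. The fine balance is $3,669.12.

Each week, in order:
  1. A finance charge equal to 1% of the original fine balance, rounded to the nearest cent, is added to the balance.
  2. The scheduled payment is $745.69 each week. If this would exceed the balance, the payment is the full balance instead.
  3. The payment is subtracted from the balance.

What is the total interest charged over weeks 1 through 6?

# | Opening | Interest | Payment | End bal
1 | $3,669.12 | $36.69 | $745.69 | $2,960.12
2 | $2,960.12 | $36.69 | $745.69 | $2,251.12
3 | $2,251.12 | $36.69 | $745.69 | $1,542.12
4 | $1,542.12 | $36.69 | $745.69 | $833.12
5 | $833.12 | $36.69 | $745.69 | $124.12
6 | $124.12 | $36.69 | $160.81 | $0.00
Total interest: $36.69 + $36.69 + $36.69 + $36.69 + $36.69 + $36.69 = $220.14

$220.14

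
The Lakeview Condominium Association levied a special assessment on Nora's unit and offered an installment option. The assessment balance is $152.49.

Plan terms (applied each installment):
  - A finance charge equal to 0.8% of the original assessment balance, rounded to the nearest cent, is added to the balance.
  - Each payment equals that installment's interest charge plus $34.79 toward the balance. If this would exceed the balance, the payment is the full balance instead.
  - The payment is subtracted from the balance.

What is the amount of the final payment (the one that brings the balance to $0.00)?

$14.55

Installment 1: opening $152.49; interest $1.22 → $153.71; payment $36.01; balance $117.70
Installment 2: opening $117.70; interest $1.22 → $118.92; payment $36.01; balance $82.91
Installment 3: opening $82.91; interest $1.22 → $84.13; payment $36.01; balance $48.12
Installment 4: opening $48.12; interest $1.22 → $49.34; payment $36.01; balance $13.33
Installment 5: opening $13.33; interest $1.22 → $14.55; payment $14.55; balance $0.00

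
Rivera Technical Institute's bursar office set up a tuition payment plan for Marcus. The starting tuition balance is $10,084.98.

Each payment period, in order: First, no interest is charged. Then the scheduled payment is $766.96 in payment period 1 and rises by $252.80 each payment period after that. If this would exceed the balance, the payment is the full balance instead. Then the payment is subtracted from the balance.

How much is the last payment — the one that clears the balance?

Payment period 1: opening $10,084.98; payment $766.96; balance $9,318.02
Payment period 2: opening $9,318.02; payment $1,019.76; balance $8,298.26
Payment period 3: opening $8,298.26; payment $1,272.56; balance $7,025.70
Payment period 4: opening $7,025.70; payment $1,525.36; balance $5,500.34
Payment period 5: opening $5,500.34; payment $1,778.16; balance $3,722.18
Payment period 6: opening $3,722.18; payment $2,030.96; balance $1,691.22
Payment period 7: opening $1,691.22; payment $1,691.22; balance $0.00

$1,691.22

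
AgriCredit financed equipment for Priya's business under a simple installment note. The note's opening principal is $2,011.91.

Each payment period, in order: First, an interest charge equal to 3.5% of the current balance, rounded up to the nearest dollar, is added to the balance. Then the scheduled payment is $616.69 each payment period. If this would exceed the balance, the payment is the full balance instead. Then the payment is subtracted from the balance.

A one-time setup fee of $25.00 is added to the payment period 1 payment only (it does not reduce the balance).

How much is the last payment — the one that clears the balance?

Payment period 1: opening $2,011.91; interest $71.00 → $2,082.91; payment $616.69 (+ $25.00 fee); balance $1,466.22
Payment period 2: opening $1,466.22; interest $52.00 → $1,518.22; payment $616.69; balance $901.53
Payment period 3: opening $901.53; interest $32.00 → $933.53; payment $616.69; balance $316.84
Payment period 4: opening $316.84; interest $12.00 → $328.84; payment $328.84; balance $0.00

$328.84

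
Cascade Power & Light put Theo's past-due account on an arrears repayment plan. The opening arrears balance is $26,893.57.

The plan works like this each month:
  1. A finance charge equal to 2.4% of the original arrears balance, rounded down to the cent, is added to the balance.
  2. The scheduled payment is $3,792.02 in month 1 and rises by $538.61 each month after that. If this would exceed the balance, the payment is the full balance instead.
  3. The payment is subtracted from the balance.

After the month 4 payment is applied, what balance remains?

Month 1: opening $26,893.57; interest $645.44 → $27,539.01; payment $3,792.02; balance $23,746.99
Month 2: opening $23,746.99; interest $645.44 → $24,392.43; payment $4,330.63; balance $20,061.80
Month 3: opening $20,061.80; interest $645.44 → $20,707.24; payment $4,869.24; balance $15,838.00
Month 4: opening $15,838.00; interest $645.44 → $16,483.44; payment $5,407.85; balance $11,075.59

$11,075.59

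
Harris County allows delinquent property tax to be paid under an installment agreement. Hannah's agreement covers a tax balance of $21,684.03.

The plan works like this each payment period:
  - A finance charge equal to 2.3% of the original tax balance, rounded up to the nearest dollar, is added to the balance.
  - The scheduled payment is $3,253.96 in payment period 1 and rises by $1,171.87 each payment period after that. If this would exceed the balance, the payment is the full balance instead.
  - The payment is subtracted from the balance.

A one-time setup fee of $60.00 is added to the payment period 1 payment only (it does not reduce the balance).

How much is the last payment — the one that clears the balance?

Payment period 1: $21,684.03 +$499.00 interest = $22,183.03; pay $3,253.96 (+ $60.00 fee) → $18,929.07
Payment period 2: $18,929.07 +$499.00 interest = $19,428.07; pay $4,425.83 → $15,002.24
Payment period 3: $15,002.24 +$499.00 interest = $15,501.24; pay $5,597.70 → $9,903.54
Payment period 4: $9,903.54 +$499.00 interest = $10,402.54; pay $6,769.57 → $3,632.97
Payment period 5: $3,632.97 +$499.00 interest = $4,131.97; pay $4,131.97 → $0.00

$4,131.97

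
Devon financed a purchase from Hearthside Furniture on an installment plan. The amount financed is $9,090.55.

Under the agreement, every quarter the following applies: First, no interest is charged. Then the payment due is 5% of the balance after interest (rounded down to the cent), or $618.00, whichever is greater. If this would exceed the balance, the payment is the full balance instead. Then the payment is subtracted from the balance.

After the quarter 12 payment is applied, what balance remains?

$1,674.55

Quarter 1: $9,090.55 − $618.00 → $8,472.55
Quarter 2: $8,472.55 − $618.00 → $7,854.55
Quarter 3: $7,854.55 − $618.00 → $7,236.55
Quarter 4: $7,236.55 − $618.00 → $6,618.55
Quarter 5: $6,618.55 − $618.00 → $6,000.55
Quarter 6: $6,000.55 − $618.00 → $5,382.55
Quarter 7: $5,382.55 − $618.00 → $4,764.55
Quarter 8: $4,764.55 − $618.00 → $4,146.55
Quarter 9: $4,146.55 − $618.00 → $3,528.55
Quarter 10: $3,528.55 − $618.00 → $2,910.55
Quarter 11: $2,910.55 − $618.00 → $2,292.55
Quarter 12: $2,292.55 − $618.00 → $1,674.55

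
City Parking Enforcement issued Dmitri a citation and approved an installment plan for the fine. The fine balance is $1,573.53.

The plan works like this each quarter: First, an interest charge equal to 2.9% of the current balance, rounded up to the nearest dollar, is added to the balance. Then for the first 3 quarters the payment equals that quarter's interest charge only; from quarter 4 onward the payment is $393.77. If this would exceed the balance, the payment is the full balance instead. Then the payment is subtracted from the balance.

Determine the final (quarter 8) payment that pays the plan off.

$125.45

Quarter 1: $1,573.53 +$46.00 interest = $1,619.53; pay $46.00 → $1,573.53
Quarter 2: $1,573.53 +$46.00 interest = $1,619.53; pay $46.00 → $1,573.53
Quarter 3: $1,573.53 +$46.00 interest = $1,619.53; pay $46.00 → $1,573.53
Quarter 4: $1,573.53 +$46.00 interest = $1,619.53; pay $393.77 → $1,225.76
Quarter 5: $1,225.76 +$36.00 interest = $1,261.76; pay $393.77 → $867.99
Quarter 6: $867.99 +$26.00 interest = $893.99; pay $393.77 → $500.22
Quarter 7: $500.22 +$15.00 interest = $515.22; pay $393.77 → $121.45
Quarter 8: $121.45 +$4.00 interest = $125.45; pay $125.45 → $0.00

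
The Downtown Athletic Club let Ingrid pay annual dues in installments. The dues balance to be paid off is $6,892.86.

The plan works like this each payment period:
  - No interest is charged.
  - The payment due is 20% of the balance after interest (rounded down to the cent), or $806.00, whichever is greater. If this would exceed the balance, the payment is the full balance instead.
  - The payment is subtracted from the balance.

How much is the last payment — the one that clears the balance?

Payment period 1: opening $6,892.86; payment $1,378.57; balance $5,514.29
Payment period 2: opening $5,514.29; payment $1,102.85; balance $4,411.44
Payment period 3: opening $4,411.44; payment $882.28; balance $3,529.16
Payment period 4: opening $3,529.16; payment $806.00; balance $2,723.16
Payment period 5: opening $2,723.16; payment $806.00; balance $1,917.16
Payment period 6: opening $1,917.16; payment $806.00; balance $1,111.16
Payment period 7: opening $1,111.16; payment $806.00; balance $305.16
Payment period 8: opening $305.16; payment $305.16; balance $0.00

$305.16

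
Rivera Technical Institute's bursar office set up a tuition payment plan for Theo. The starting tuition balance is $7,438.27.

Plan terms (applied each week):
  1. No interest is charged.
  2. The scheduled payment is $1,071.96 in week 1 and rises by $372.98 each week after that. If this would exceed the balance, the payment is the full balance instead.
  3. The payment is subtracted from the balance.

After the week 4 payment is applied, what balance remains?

$912.55

Week 1: $7,438.27 − $1,071.96 → $6,366.31
Week 2: $6,366.31 − $1,444.94 → $4,921.37
Week 3: $4,921.37 − $1,817.92 → $3,103.45
Week 4: $3,103.45 − $2,190.90 → $912.55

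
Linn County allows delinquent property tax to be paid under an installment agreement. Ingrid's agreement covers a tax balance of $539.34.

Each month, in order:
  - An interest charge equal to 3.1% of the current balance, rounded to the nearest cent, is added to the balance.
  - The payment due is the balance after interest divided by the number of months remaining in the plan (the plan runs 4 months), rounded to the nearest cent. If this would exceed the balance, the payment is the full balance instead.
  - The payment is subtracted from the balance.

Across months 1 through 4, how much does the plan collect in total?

$582.46

Month 1: opening $539.34; interest $16.72 → $556.06; payment $139.02; balance $417.04
Month 2: opening $417.04; interest $12.93 → $429.97; payment $143.32; balance $286.65
Month 3: opening $286.65; interest $8.89 → $295.54; payment $147.77; balance $147.77
Month 4: opening $147.77; interest $4.58 → $152.35; payment $152.35; balance $0.00
Total paid: $582.46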